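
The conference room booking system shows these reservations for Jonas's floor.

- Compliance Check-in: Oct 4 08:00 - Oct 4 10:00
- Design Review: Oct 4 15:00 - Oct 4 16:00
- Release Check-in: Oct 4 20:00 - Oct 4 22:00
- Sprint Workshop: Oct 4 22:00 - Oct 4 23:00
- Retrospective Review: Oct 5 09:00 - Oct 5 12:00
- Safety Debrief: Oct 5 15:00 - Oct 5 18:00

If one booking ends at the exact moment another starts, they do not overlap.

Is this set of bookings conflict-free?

Yes

Sorted by start: Compliance Check-in, Design Review, Release Check-in, Sprint Workshop, Retrospective Review, Safety Debrief.
Design Review starts after Compliance Check-in ends; Compliance Check-in is clear from here.
Release Check-in starts after Design Review ends; Design Review is clear from here.
Sprint Workshop starts exactly when Release Check-in ends (back-to-back, no overlap); Release Check-in is clear from here.
Retrospective Review starts after Sprint Workshop ends; Sprint Workshop is clear from here.
Safety Debrief starts after Retrospective Review ends.
Every pair is clear; the schedule has no overlaps.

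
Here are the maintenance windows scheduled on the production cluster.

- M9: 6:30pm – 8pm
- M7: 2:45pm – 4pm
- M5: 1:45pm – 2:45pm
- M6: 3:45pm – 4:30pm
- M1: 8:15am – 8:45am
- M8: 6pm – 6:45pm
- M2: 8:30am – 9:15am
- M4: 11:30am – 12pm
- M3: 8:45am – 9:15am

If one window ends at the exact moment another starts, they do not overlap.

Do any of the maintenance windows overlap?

Sorted by start: M1, M2, M3, M4, M5, M7, M6, M8, M9.
M2 starts before M1 ends → M1 and M2 overlap.
That's a conflict, so the schedule is not conflict-free.

Yes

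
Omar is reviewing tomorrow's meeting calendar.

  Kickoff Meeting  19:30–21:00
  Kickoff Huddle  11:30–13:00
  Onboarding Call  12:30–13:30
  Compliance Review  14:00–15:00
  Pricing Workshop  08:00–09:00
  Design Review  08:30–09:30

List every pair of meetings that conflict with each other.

Design Review & Pricing Workshop, Kickoff Huddle & Onboarding Call

Sorted by start: Pricing Workshop, Design Review, Kickoff Huddle, Onboarding Call, Compliance Review, Kickoff Meeting.
Design Review starts before Pricing Workshop ends → Pricing Workshop and Design Review overlap.
Kickoff Huddle starts after Pricing Workshop ends; Pricing Workshop is clear from here.
Kickoff Huddle starts after Design Review ends; Design Review is clear from here.
Onboarding Call starts before Kickoff Huddle ends → Kickoff Huddle and Onboarding Call overlap.
Compliance Review starts after Kickoff Huddle ends; Kickoff Huddle is clear from here.
Compliance Review starts after Onboarding Call ends; Onboarding Call is clear from here.
Kickoff Meeting starts after Compliance Review ends.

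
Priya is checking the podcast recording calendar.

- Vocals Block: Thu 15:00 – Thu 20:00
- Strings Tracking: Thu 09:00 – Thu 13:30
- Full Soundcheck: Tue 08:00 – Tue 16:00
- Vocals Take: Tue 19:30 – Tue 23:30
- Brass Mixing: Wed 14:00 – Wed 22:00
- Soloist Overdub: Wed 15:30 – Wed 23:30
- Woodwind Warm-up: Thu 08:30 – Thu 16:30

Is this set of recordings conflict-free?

No

Sorted by start: Full Soundcheck, Vocals Take, Brass Mixing, Soloist Overdub, Woodwind Warm-up, Strings Tracking, Vocals Block.
Vocals Take starts after Full Soundcheck ends, so Full Soundcheck has no further overlaps.
Brass Mixing starts after Vocals Take ends, so Vocals Take has no further overlaps.
Soloist Overdub starts before Brass Mixing ends → Brass Mixing and Soloist Overdub overlap.
That's a conflict, so the schedule is not conflict-free.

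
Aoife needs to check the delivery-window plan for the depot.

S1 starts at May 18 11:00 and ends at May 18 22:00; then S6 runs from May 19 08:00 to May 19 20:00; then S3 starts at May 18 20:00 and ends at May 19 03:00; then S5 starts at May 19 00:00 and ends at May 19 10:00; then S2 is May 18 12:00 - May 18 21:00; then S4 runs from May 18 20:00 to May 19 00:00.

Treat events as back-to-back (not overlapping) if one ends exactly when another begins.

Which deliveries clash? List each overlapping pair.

Sorted by start: S1, S2, S3, S4, S5, S6.
S2 starts before S1 ends → S1 and S2 overlap.
S3 starts before S1 ends → S1 and S3 overlap.
S4 starts before S1 ends → S1 and S4 overlap.
S5 starts after S1 ends — done with S1.
S3 starts before S2 ends → S2 and S3 overlap.
S4 starts before S2 ends → S2 and S4 overlap.
S5 starts after S2 ends — done with S2.
S4 starts before S3 ends → S3 and S4 overlap.
S5 starts before S3 ends → S3 and S5 overlap.
S6 starts after S3 ends.
S5 starts exactly when S4 ends (back-to-back, no overlap) — done with S4.
S6 starts before S5 ends → S5 and S6 overlap.

S1 & S2, S1 & S3, S1 & S4, S2 & S3, S2 & S4, S3 & S4, S3 & S5, S5 & S6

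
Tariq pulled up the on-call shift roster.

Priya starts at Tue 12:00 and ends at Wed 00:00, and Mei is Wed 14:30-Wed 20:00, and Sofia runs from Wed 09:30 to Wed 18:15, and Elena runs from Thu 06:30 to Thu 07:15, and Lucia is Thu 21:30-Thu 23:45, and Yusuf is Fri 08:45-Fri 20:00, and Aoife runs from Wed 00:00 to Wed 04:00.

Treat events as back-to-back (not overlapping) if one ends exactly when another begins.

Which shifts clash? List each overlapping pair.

Mei & Sofia

Sorted by start: Priya, Aoife, Sofia, Mei, Elena, Lucia, Yusuf.
Aoife starts exactly when Priya ends (back-to-back, no overlap); Priya is clear from here.
Sofia starts after Aoife ends; Aoife is clear from here.
Mei starts before Sofia ends → Sofia and Mei overlap.
Elena starts after Sofia ends; Sofia is clear from here.
Elena starts after Mei ends; Mei is clear from here.
Lucia starts after Elena ends; Elena is clear from here.
Yusuf starts after Lucia ends.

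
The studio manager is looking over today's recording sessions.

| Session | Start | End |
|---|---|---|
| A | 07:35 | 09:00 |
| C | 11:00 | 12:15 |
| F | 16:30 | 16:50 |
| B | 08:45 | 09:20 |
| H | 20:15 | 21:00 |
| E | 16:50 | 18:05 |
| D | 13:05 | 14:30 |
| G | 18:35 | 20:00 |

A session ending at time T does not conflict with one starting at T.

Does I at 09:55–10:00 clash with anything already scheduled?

No — it doesn't clash with anything

A: ends 09:00 at or before I starts 09:55 → clear.
B: ends 09:20 at or before I starts 09:55 → clear.
C: starts 11:00 at or after I ends 10:00 → clear.
D: starts 13:05 at or after I ends 10:00 → clear.
F: starts 16:30 at or after I ends 10:00 → clear.
E: starts 16:50 at or after I ends 10:00 → clear.
G: starts 18:35 at or after I ends 10:00 → clear.
H: starts 20:15 at or after I ends 10:00 → clear.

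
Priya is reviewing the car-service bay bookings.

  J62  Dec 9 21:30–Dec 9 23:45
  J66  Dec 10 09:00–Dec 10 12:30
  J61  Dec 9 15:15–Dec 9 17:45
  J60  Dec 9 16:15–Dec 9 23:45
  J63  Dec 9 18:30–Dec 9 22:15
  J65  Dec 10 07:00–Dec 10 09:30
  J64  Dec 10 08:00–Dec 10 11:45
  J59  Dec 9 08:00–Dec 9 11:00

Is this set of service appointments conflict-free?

Two intervals overlap when each starts before the other ends.
Sorted by start: J59, J61, J60, J63, J62, J65, J64, J66.
J61 starts after J59 ends — done with J59.
J60 starts before J61 ends → J61 and J60 overlap.
That's a conflict, so the schedule is not conflict-free.

No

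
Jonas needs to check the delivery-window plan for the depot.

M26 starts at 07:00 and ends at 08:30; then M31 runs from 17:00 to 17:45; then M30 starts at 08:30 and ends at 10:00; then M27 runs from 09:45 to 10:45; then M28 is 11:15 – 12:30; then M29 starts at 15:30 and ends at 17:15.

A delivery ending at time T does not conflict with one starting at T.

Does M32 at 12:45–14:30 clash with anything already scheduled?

No — it doesn't clash with anything

M26: ends 08:30 at or before M32 starts 12:45 → clear.
M30: ends 10:00 at or before M32 starts 12:45 → clear.
M27: ends 10:45 at or before M32 starts 12:45 → clear.
M28: ends 12:30 at or before M32 starts 12:45 → clear.
M29: starts 15:30 at or after M32 ends 14:30 → clear.
M31: starts 17:00 at or after M32 ends 14:30 → clear.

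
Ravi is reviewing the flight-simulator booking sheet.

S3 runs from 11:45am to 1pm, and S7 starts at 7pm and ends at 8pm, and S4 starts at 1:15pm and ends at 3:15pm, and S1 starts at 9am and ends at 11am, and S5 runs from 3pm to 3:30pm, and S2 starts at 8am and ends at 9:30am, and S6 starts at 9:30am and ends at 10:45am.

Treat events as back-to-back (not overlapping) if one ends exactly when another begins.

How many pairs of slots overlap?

Two intervals overlap when each starts before the other ends.
Sorted by start: S2, S1, S6, S3, S4, S5, S7.
S1 starts before S2 ends → S2 and S1 overlap.
S6 starts exactly when S2 ends (back-to-back, no overlap), so S2 has no further overlaps.
S6 starts before S1 ends → S1 and S6 overlap.
S3 starts after S1 ends, so S1 has no further overlaps.
S3 starts after S6 ends, so S6 has no further overlaps.
S4 starts after S3 ends, so S3 has no further overlaps.
S5 starts before S4 ends → S4 and S5 overlap.
S7 starts after S4 ends.
S7 starts after S5 ends.
Overlapping pairs: S1 & S2, S1 & S6, S4 & S5 — 3 in total.

3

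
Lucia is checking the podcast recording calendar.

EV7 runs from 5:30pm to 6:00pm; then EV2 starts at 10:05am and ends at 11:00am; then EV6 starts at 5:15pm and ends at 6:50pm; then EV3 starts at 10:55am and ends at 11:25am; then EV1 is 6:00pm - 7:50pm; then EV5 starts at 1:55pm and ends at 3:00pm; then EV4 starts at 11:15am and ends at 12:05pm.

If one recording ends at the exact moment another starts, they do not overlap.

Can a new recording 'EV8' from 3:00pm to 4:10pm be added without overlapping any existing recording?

EV2: ends 11:00am at or before EV8 starts 3:00pm → clear.
EV3: ends 11:25am at or before EV8 starts 3:00pm → clear.
EV4: ends 12:05pm at or before EV8 starts 3:00pm → clear.
EV5: ends 3:00pm at or before EV8 starts 3:00pm → clear.
EV6: starts 5:15pm at or after EV8 ends 4:10pm → clear.
EV7: starts 5:30pm at or after EV8 ends 4:10pm → clear.
EV1: starts 6:00pm at or after EV8 ends 4:10pm → clear.

Yes — the slot is free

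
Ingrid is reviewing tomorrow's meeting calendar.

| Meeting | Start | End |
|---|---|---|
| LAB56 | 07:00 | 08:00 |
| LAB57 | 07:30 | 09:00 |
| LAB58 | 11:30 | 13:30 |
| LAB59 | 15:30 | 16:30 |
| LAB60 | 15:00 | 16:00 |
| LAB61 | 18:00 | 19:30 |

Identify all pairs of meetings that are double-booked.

LAB56 & LAB57, LAB59 & LAB60

Check each pair: they overlap iff neither finishes before the other starts.
Sorted by start: LAB56, LAB57, LAB58, LAB60, LAB59, LAB61.
LAB57 starts before LAB56 ends → LAB56 and LAB57 overlap.
LAB58 starts after LAB56 ends — done with LAB56.
LAB58 starts after LAB57 ends — done with LAB57.
LAB60 starts after LAB58 ends — done with LAB58.
LAB59 starts before LAB60 ends → LAB60 and LAB59 overlap.
LAB61 starts after LAB60 ends.
LAB61 starts after LAB59 ends.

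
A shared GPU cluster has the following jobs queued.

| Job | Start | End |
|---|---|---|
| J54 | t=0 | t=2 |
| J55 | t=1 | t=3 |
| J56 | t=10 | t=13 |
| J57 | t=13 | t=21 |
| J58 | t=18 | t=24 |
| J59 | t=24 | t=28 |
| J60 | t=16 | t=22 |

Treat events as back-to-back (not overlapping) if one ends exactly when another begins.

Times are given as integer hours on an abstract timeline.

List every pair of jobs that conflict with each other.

J54 & J55, J57 & J58, J57 & J60, J58 & J60

Sorted by start: J54, J55, J56, J57, J60, J58, J59.
J55 starts before J54 ends → J54 and J55 overlap.
J56 starts after J54 ends, so J54 has no further overlaps.
J56 starts after J55 ends, so J55 has no further overlaps.
J57 starts exactly when J56 ends (back-to-back, no overlap), so J56 has no further overlaps.
J60 starts before J57 ends → J57 and J60 overlap.
J58 starts before J57 ends → J57 and J58 overlap.
J59 starts after J57 ends.
J58 starts before J60 ends → J60 and J58 overlap.
J59 starts after J60 ends.
J59 starts exactly when J58 ends (back-to-back, no overlap).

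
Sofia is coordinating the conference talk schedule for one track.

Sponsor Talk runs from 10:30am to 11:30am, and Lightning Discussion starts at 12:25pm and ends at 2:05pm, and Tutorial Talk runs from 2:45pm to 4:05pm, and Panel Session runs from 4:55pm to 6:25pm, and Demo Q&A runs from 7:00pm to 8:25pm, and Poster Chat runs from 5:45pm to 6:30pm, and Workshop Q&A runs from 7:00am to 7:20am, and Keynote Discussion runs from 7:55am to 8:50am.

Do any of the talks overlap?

Check each pair: they overlap iff neither finishes before the other starts.
Sorted by start: Workshop Q&A, Keynote Discussion, Sponsor Talk, Lightning Discussion, Tutorial Talk, Panel Session, Poster Chat, Demo Q&A.
Keynote Discussion starts after Workshop Q&A ends, so nothing later overlaps Workshop Q&A either.
Sponsor Talk starts after Keynote Discussion ends, so nothing later overlaps Keynote Discussion either.
Lightning Discussion starts after Sponsor Talk ends, so nothing later overlaps Sponsor Talk either.
Tutorial Talk starts after Lightning Discussion ends, so nothing later overlaps Lightning Discussion either.
Panel Session starts after Tutorial Talk ends, so nothing later overlaps Tutorial Talk either.
Poster Chat starts before Panel Session ends → Panel Session and Poster Chat overlap.
That's a conflict, so the schedule is not conflict-free.

Yes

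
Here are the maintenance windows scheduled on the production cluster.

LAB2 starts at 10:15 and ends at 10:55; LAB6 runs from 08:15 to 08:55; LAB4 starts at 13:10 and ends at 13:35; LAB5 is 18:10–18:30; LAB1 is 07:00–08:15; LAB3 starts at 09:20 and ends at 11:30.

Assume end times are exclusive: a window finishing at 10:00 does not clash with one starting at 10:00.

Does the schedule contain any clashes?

Yes

Sorted by start: LAB1, LAB6, LAB3, LAB2, LAB4, LAB5.
LAB6 starts exactly when LAB1 ends (back-to-back, no overlap) — done with LAB1.
LAB3 starts after LAB6 ends — done with LAB6.
LAB2 starts before LAB3 ends → LAB3 and LAB2 overlap.
That's a conflict, so the schedule is not conflict-free.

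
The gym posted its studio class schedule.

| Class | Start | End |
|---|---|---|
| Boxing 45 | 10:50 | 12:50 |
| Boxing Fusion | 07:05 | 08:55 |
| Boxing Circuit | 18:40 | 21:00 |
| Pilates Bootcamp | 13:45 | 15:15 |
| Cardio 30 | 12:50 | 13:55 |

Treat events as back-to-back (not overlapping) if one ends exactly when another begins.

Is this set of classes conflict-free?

Two intervals overlap when each starts before the other ends.
Sorted by start: Boxing Fusion, Boxing 45, Cardio 30, Pilates Bootcamp, Boxing Circuit.
Boxing 45 starts after Boxing Fusion ends, so Boxing Fusion has no further overlaps.
Cardio 30 starts exactly when Boxing 45 ends (back-to-back, no overlap), so Boxing 45 has no further overlaps.
Pilates Bootcamp starts before Cardio 30 ends → Cardio 30 and Pilates Bootcamp overlap.
That's a conflict, so the schedule is not conflict-free.

No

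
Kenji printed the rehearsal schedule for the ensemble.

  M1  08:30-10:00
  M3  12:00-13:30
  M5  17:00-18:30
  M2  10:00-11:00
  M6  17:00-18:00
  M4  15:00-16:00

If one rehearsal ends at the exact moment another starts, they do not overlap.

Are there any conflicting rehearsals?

Two intervals overlap when each starts before the other ends.
Sorted by start: M1, M2, M3, M4, M5, M6.
M2 starts exactly when M1 ends (back-to-back, no overlap) — done with M1.
M3 starts after M2 ends — done with M2.
M4 starts after M3 ends — done with M3.
M5 starts after M4 ends — done with M4.
M6 starts before M5 ends → M5 and M6 overlap.
That's a conflict, so the schedule is not conflict-free.

Yes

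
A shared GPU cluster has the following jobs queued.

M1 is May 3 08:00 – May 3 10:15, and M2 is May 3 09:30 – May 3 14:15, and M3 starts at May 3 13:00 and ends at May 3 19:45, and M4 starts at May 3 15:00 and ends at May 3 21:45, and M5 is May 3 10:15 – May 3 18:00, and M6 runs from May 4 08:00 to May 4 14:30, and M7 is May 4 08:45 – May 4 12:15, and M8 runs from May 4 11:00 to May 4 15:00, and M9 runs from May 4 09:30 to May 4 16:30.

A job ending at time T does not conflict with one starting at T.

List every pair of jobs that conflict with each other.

Two intervals overlap when each starts before the other ends.
Sorted by start: M1, M2, M5, M3, M4, M6, M7, M9, M8.
M2 starts before M1 ends → M1 and M2 overlap.
M5 starts exactly when M1 ends (back-to-back, no overlap), so M1 has no further overlaps.
M5 starts before M2 ends → M2 and M5 overlap.
M3 starts before M2 ends → M2 and M3 overlap.
M4 starts after M2 ends, so M2 has no further overlaps.
M3 starts before M5 ends → M5 and M3 overlap.
M4 starts before M5 ends → M5 and M4 overlap.
M6 starts after M5 ends, so M5 has no further overlaps.
M4 starts before M3 ends → M3 and M4 overlap.
M6 starts after M3 ends, so M3 has no further overlaps.
M6 starts after M4 ends, so M4 has no further overlaps.
M7 starts before M6 ends → M6 and M7 overlap.
M9 starts before M6 ends → M6 and M9 overlap.
M8 starts before M6 ends → M6 and M8 overlap.
M9 starts before M7 ends → M7 and M9 overlap.
M8 starts before M7 ends → M7 and M8 overlap.
M8 starts before M9 ends → M9 and M8 overlap.

M1 & M2, M2 & M3, M2 & M5, M3 & M4, M3 & M5, M4 & M5, M6 & M7, M6 & M8, M6 & M9, M7 & M8, M7 & M9, M8 & M9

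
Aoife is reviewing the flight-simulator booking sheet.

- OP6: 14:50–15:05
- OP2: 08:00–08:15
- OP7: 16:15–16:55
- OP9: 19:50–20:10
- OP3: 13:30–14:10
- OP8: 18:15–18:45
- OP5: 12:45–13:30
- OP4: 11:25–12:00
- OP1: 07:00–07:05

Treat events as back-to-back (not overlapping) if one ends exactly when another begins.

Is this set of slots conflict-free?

Yes

Two intervals overlap when each starts before the other ends.
Sorted by start: OP1, OP2, OP4, OP5, OP3, OP6, OP7, OP8, OP9.
OP2 starts after OP1 ends — done with OP1.
OP4 starts after OP2 ends — done with OP2.
OP5 starts after OP4 ends — done with OP4.
OP3 starts exactly when OP5 ends (back-to-back, no overlap) — done with OP5.
OP6 starts after OP3 ends — done with OP3.
OP7 starts after OP6 ends — done with OP6.
OP8 starts after OP7 ends — done with OP7.
OP9 starts after OP8 ends.
Every pair is clear; the schedule has no overlaps.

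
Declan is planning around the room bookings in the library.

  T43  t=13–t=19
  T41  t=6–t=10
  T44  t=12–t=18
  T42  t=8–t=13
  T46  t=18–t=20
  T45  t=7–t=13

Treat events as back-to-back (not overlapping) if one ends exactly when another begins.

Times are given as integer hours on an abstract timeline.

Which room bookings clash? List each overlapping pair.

Check each pair: they overlap iff neither finishes before the other starts.
Sorted by start: T41, T45, T42, T44, T43, T46.
T45 starts before T41 ends → T41 and T45 overlap.
T42 starts before T41 ends → T41 and T42 overlap.
T44 starts after T41 ends, so T41 has no further overlaps.
T42 starts before T45 ends → T45 and T42 overlap.
T44 starts before T45 ends → T45 and T44 overlap.
T43 starts exactly when T45 ends (back-to-back, no overlap), so T45 has no further overlaps.
T44 starts before T42 ends → T42 and T44 overlap.
T43 starts exactly when T42 ends (back-to-back, no overlap), so T42 has no further overlaps.
T43 starts before T44 ends → T44 and T43 overlap.
T46 starts exactly when T44 ends (back-to-back, no overlap).
T46 starts before T43 ends → T43 and T46 overlap.

T41 & T42, T41 & T45, T42 & T44, T42 & T45, T43 & T44, T43 & T46, T44 & T45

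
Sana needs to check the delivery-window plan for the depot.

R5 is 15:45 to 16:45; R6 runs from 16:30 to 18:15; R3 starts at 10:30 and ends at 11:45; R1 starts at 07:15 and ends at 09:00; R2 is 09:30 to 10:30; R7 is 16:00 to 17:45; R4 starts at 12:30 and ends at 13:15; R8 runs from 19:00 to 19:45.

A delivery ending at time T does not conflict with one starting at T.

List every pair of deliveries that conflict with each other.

R5 & R6, R5 & R7, R6 & R7

Sorted by start: R1, R2, R3, R4, R5, R7, R6, R8.
R2 starts after R1 ends, so R1 has no further overlaps.
R3 starts exactly when R2 ends (back-to-back, no overlap), so R2 has no further overlaps.
R4 starts after R3 ends, so R3 has no further overlaps.
R5 starts after R4 ends, so R4 has no further overlaps.
R7 starts before R5 ends → R5 and R7 overlap.
R6 starts before R5 ends → R5 and R6 overlap.
R8 starts after R5 ends.
R6 starts before R7 ends → R7 and R6 overlap.
R8 starts after R7 ends.
R8 starts after R6 ends.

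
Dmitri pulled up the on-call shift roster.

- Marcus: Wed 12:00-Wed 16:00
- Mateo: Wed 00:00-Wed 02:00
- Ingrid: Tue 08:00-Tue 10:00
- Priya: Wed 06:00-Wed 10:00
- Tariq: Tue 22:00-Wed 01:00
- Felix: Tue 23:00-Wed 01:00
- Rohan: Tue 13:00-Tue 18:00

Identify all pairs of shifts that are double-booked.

Felix & Mateo, Felix & Tariq, Mateo & Tariq

Sorted by start: Ingrid, Rohan, Tariq, Felix, Mateo, Priya, Marcus.
Rohan starts after Ingrid ends, so nothing later overlaps Ingrid either.
Tariq starts after Rohan ends, so nothing later overlaps Rohan either.
Felix starts before Tariq ends → Tariq and Felix overlap.
Mateo starts before Tariq ends → Tariq and Mateo overlap.
Priya starts after Tariq ends, so nothing later overlaps Tariq either.
Mateo starts before Felix ends → Felix and Mateo overlap.
Priya starts after Felix ends, so nothing later overlaps Felix either.
Priya starts after Mateo ends, so nothing later overlaps Mateo either.
Marcus starts after Priya ends.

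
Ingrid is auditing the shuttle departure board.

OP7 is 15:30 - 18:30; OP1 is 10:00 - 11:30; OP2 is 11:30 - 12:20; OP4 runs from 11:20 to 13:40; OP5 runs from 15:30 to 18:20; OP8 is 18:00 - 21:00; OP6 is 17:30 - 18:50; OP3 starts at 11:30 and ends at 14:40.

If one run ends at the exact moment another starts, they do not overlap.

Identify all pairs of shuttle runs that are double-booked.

OP1 & OP4, OP2 & OP3, OP2 & OP4, OP3 & OP4, OP5 & OP6, OP5 & OP7, OP5 & OP8, OP6 & OP7, OP6 & OP8, OP7 & OP8

Check each pair: they overlap iff neither finishes before the other starts.
Sorted by start: OP1, OP4, OP2, OP3, OP5, OP7, OP6, OP8.
OP4 starts before OP1 ends → OP1 and OP4 overlap.
OP2 starts exactly when OP1 ends (back-to-back, no overlap); OP1 is clear from here.
OP2 starts before OP4 ends → OP4 and OP2 overlap.
OP3 starts before OP4 ends → OP4 and OP3 overlap.
OP5 starts after OP4 ends; OP4 is clear from here.
OP3 starts before OP2 ends → OP2 and OP3 overlap.
OP5 starts after OP2 ends; OP2 is clear from here.
OP5 starts after OP3 ends; OP3 is clear from here.
OP7 starts before OP5 ends → OP5 and OP7 overlap.
OP6 starts before OP5 ends → OP5 and OP6 overlap.
OP8 starts before OP5 ends → OP5 and OP8 overlap.
OP6 starts before OP7 ends → OP7 and OP6 overlap.
OP8 starts before OP7 ends → OP7 and OP8 overlap.
OP8 starts before OP6 ends → OP6 and OP8 overlap.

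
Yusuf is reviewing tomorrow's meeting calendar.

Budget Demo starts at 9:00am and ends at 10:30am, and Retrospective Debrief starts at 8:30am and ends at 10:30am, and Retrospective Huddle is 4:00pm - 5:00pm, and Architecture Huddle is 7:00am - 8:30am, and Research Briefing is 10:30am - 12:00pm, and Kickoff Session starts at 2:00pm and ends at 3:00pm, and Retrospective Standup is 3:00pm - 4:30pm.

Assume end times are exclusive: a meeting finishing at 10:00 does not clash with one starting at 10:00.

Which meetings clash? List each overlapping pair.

Sorted by start: Architecture Huddle, Retrospective Debrief, Budget Demo, Research Briefing, Kickoff Session, Retrospective Standup, Retrospective Huddle.
Retrospective Debrief starts exactly when Architecture Huddle ends (back-to-back, no overlap), so nothing later overlaps Architecture Huddle either.
Budget Demo starts before Retrospective Debrief ends → Retrospective Debrief and Budget Demo overlap.
Research Briefing starts exactly when Retrospective Debrief ends (back-to-back, no overlap), so nothing later overlaps Retrospective Debrief either.
Research Briefing starts exactly when Budget Demo ends (back-to-back, no overlap), so nothing later overlaps Budget Demo either.
Kickoff Session starts after Research Briefing ends, so nothing later overlaps Research Briefing either.
Retrospective Standup starts exactly when Kickoff Session ends (back-to-back, no overlap), so nothing later overlaps Kickoff Session either.
Retrospective Huddle starts before Retrospective Standup ends → Retrospective Standup and Retrospective Huddle overlap.

Budget Demo & Retrospective Debrief, Retrospective Huddle & Retrospective Standup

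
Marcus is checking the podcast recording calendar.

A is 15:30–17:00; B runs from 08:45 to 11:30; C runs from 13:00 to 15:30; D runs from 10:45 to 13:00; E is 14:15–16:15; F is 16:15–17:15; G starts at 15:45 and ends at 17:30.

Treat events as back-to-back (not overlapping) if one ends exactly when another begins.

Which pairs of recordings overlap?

Check each pair: they overlap iff neither finishes before the other starts.
Sorted by start: B, D, C, E, A, G, F.
D starts before B ends → B and D overlap.
C starts after B ends; B is clear from here.
C starts exactly when D ends (back-to-back, no overlap); D is clear from here.
E starts before C ends → C and E overlap.
A starts exactly when C ends (back-to-back, no overlap); C is clear from here.
A starts before E ends → E and A overlap.
G starts before E ends → E and G overlap.
F starts exactly when E ends (back-to-back, no overlap).
G starts before A ends → A and G overlap.
F starts before A ends → A and F overlap.
F starts before G ends → G and F overlap.

A & E, A & F, A & G, B & D, C & E, E & G, F & G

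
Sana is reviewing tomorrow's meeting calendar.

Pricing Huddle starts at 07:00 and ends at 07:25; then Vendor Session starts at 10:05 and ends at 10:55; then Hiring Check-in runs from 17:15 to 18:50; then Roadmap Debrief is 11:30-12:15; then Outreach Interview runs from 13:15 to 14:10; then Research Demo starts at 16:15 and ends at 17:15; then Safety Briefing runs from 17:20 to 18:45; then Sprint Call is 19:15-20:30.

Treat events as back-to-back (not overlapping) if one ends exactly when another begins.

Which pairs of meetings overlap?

Hiring Check-in & Safety Briefing

Sorted by start: Pricing Huddle, Vendor Session, Roadmap Debrief, Outreach Interview, Research Demo, Hiring Check-in, Safety Briefing, Sprint Call.
Vendor Session starts after Pricing Huddle ends, so Pricing Huddle has no further overlaps.
Roadmap Debrief starts after Vendor Session ends, so Vendor Session has no further overlaps.
Outreach Interview starts after Roadmap Debrief ends, so Roadmap Debrief has no further overlaps.
Research Demo starts after Outreach Interview ends, so Outreach Interview has no further overlaps.
Hiring Check-in starts exactly when Research Demo ends (back-to-back, no overlap), so Research Demo has no further overlaps.
Safety Briefing starts before Hiring Check-in ends → Hiring Check-in and Safety Briefing overlap.
Sprint Call starts after Hiring Check-in ends.
Sprint Call starts after Safety Briefing ends.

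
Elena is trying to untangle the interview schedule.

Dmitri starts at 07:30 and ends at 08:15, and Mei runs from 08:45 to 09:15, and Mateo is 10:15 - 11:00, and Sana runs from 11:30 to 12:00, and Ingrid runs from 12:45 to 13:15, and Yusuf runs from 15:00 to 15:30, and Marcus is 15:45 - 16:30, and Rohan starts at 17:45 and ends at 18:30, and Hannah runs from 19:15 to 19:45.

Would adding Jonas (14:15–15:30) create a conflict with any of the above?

Dmitri: ends 08:15 at or before Jonas starts 14:15 → clear.
Mei: ends 09:15 at or before Jonas starts 14:15 → clear.
Mateo: ends 11:00 at or before Jonas starts 14:15 → clear.
Sana: ends 12:00 at or before Jonas starts 14:15 → clear.
Ingrid: ends 13:15 at or before Jonas starts 14:15 → clear.
Yusuf: starts 15:00 before Jonas ends 15:30, and ends 15:30 after Jonas starts 14:15 → overlap.
Marcus: starts 15:45 at or after Jonas ends 15:30 → clear.
Rohan: starts 17:45 at or after Jonas ends 15:30 → clear.
Hannah: starts 19:15 at or after Jonas ends 15:30 → clear.
Jonas overlaps Yusuf.

Yes — it overlaps Yusuf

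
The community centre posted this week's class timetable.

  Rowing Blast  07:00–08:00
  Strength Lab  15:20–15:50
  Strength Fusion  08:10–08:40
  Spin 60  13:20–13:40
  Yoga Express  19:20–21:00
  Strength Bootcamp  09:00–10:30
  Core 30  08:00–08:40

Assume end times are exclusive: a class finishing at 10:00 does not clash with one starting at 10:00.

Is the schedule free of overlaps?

No

Sorted by start: Rowing Blast, Core 30, Strength Fusion, Strength Bootcamp, Spin 60, Strength Lab, Yoga Express.
Core 30 starts exactly when Rowing Blast ends (back-to-back, no overlap), so nothing later overlaps Rowing Blast either.
Strength Fusion starts before Core 30 ends → Core 30 and Strength Fusion overlap.
That's a conflict, so the schedule is not conflict-free.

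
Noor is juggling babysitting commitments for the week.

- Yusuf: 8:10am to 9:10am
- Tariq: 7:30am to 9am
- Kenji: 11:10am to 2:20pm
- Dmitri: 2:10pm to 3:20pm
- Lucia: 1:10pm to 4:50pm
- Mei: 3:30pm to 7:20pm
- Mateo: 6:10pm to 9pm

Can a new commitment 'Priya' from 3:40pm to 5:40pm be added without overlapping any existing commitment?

No — it overlaps Lucia, Mei

Tariq: ends 9am at or before Priya starts 3:40pm → clear.
Yusuf: ends 9:10am at or before Priya starts 3:40pm → clear.
Kenji: ends 2:20pm at or before Priya starts 3:40pm → clear.
Lucia: starts 1:10pm before Priya ends 5:40pm, and ends 4:50pm after Priya starts 3:40pm → overlap.
Dmitri: ends 3:20pm at or before Priya starts 3:40pm → clear.
Mei: starts 3:30pm before Priya ends 5:40pm, and ends 7:20pm after Priya starts 3:40pm → overlap.
Mateo: starts 6:10pm at or after Priya ends 5:40pm → clear.
Priya overlaps Lucia, Mei.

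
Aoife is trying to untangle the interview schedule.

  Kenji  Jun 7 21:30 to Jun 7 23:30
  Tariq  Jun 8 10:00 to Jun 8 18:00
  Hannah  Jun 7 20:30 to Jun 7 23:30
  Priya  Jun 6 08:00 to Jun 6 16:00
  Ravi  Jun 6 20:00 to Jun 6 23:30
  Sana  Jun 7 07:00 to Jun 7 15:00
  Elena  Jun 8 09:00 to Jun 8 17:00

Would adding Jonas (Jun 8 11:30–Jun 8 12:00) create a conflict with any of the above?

Yes — it overlaps Elena, Tariq

Priya: ends Jun 6 16:00 at or before Jonas starts Jun 8 11:30 → clear.
Ravi: ends Jun 6 23:30 at or before Jonas starts Jun 8 11:30 → clear.
Sana: ends Jun 7 15:00 at or before Jonas starts Jun 8 11:30 → clear.
Hannah: ends Jun 7 23:30 at or before Jonas starts Jun 8 11:30 → clear.
Kenji: ends Jun 7 23:30 at or before Jonas starts Jun 8 11:30 → clear.
Elena: starts Jun 8 09:00 before Jonas ends Jun 8 12:00, and ends Jun 8 17:00 after Jonas starts Jun 8 11:30 → overlap.
Tariq: starts Jun 8 10:00 before Jonas ends Jun 8 12:00, and ends Jun 8 18:00 after Jonas starts Jun 8 11:30 → overlap.
Jonas overlaps Elena, Tariq.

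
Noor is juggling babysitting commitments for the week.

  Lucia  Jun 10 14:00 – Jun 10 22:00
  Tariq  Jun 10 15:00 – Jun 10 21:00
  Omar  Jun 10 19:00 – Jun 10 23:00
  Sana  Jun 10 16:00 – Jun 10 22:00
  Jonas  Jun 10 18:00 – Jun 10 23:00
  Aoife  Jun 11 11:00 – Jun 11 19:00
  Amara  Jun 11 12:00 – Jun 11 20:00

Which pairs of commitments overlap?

Amara & Aoife, Jonas & Lucia, Jonas & Omar, Jonas & Sana, Jonas & Tariq, Lucia & Omar, Lucia & Sana, Lucia & Tariq, Omar & Sana, Omar & Tariq, Sana & Tariq

Check each pair: they overlap iff neither finishes before the other starts.
Sorted by start: Lucia, Tariq, Sana, Jonas, Omar, Aoife, Amara.
Tariq starts before Lucia ends → Lucia and Tariq overlap.
Sana starts before Lucia ends → Lucia and Sana overlap.
Jonas starts before Lucia ends → Lucia and Jonas overlap.
Omar starts before Lucia ends → Lucia and Omar overlap.
Aoife starts after Lucia ends — done with Lucia.
Sana starts before Tariq ends → Tariq and Sana overlap.
Jonas starts before Tariq ends → Tariq and Jonas overlap.
Omar starts before Tariq ends → Tariq and Omar overlap.
Aoife starts after Tariq ends — done with Tariq.
Jonas starts before Sana ends → Sana and Jonas overlap.
Omar starts before Sana ends → Sana and Omar overlap.
Aoife starts after Sana ends — done with Sana.
Omar starts before Jonas ends → Jonas and Omar overlap.
Aoife starts after Jonas ends — done with Jonas.
Aoife starts after Omar ends — done with Omar.
Amara starts before Aoife ends → Aoife and Amara overlap.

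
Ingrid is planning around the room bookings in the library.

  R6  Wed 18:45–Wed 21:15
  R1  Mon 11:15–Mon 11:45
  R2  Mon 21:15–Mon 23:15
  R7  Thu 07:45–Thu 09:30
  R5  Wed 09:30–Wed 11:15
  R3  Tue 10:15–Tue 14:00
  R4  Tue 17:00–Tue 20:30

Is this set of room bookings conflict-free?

Yes

Sorted by start: R1, R2, R3, R4, R5, R6, R7.
R2 starts after R1 ends; R1 is clear from here.
R3 starts after R2 ends; R2 is clear from here.
R4 starts after R3 ends; R3 is clear from here.
R5 starts after R4 ends; R4 is clear from here.
R6 starts after R5 ends; R5 is clear from here.
R7 starts after R6 ends.
Every pair is clear; the schedule has no overlaps.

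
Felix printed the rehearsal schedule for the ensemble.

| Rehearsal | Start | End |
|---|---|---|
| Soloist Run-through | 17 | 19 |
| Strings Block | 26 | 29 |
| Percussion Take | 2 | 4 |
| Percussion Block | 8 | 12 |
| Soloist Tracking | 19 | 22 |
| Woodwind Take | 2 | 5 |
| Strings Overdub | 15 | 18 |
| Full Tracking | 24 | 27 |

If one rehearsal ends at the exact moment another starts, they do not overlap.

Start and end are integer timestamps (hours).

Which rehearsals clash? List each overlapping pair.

Sorted by start: Percussion Take, Woodwind Take, Percussion Block, Strings Overdub, Soloist Run-through, Soloist Tracking, Full Tracking, Strings Block.
Woodwind Take starts before Percussion Take ends → Percussion Take and Woodwind Take overlap.
Percussion Block starts after Percussion Take ends; Percussion Take is clear from here.
Percussion Block starts after Woodwind Take ends; Woodwind Take is clear from here.
Strings Overdub starts after Percussion Block ends; Percussion Block is clear from here.
Soloist Run-through starts before Strings Overdub ends → Strings Overdub and Soloist Run-through overlap.
Soloist Tracking starts after Strings Overdub ends; Strings Overdub is clear from here.
Soloist Tracking starts exactly when Soloist Run-through ends (back-to-back, no overlap); Soloist Run-through is clear from here.
Full Tracking starts after Soloist Tracking ends; Soloist Tracking is clear from here.
Strings Block starts before Full Tracking ends → Full Tracking and Strings Block overlap.

Full Tracking & Strings Block, Percussion Take & Woodwind Take, Soloist Run-through & Strings Overdub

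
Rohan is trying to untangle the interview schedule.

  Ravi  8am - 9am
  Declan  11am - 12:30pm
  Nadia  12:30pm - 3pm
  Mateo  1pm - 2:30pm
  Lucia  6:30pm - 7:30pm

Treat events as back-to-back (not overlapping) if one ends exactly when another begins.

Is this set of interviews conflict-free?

No

Sorted by start: Ravi, Declan, Nadia, Mateo, Lucia.
Declan starts after Ravi ends, so Ravi has no further overlaps.
Nadia starts exactly when Declan ends (back-to-back, no overlap), so Declan has no further overlaps.
Mateo starts before Nadia ends → Nadia and Mateo overlap.
That's a conflict, so the schedule is not conflict-free.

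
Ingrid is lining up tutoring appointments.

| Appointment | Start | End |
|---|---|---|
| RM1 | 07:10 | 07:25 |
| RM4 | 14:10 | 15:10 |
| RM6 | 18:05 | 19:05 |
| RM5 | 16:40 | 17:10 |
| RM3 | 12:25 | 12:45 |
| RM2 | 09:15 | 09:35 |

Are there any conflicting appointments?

No

Sorted by start: RM1, RM2, RM3, RM4, RM5, RM6.
RM2 starts after RM1 ends — done with RM1.
RM3 starts after RM2 ends — done with RM2.
RM4 starts after RM3 ends — done with RM3.
RM5 starts after RM4 ends — done with RM4.
RM6 starts after RM5 ends.
Every pair is clear; the schedule has no overlaps.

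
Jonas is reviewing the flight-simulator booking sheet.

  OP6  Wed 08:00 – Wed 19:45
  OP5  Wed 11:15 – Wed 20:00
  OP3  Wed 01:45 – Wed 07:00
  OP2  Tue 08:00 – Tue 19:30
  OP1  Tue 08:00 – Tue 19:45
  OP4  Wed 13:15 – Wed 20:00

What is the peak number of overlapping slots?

Sort all start/end points and keep a running count:
Tue 08:00 start OP1 → 1
Tue 08:00 start OP2 → 2
Tue 19:30 end OP2 → 1
Tue 19:45 end OP1 → 0
Wed 01:45 start OP3 → 1
Wed 07:00 end OP3 → 0
Wed 08:00 start OP6 → 1
Wed 11:15 start OP5 → 2
Wed 13:15 start OP4 → 3
Wed 19:45 end OP6 → 2
Wed 20:00 end OP4 → 1
Wed 20:00 end OP5 → 0
Peak is 3, at Wed 13:15 (OP4, OP5, OP6).

3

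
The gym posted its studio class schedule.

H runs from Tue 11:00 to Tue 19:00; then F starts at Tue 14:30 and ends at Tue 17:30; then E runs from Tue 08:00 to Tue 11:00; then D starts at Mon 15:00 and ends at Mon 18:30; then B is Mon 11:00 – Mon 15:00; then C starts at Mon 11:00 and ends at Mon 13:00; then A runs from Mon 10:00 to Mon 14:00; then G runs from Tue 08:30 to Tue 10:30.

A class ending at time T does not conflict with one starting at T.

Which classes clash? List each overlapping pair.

Sorted by start: A, B, C, D, E, G, H, F.
B starts before A ends → A and B overlap.
C starts before A ends → A and C overlap.
D starts after A ends; A is clear from here.
C starts before B ends → B and C overlap.
D starts exactly when B ends (back-to-back, no overlap); B is clear from here.
D starts after C ends; C is clear from here.
E starts after D ends; D is clear from here.
G starts before E ends → E and G overlap.
H starts exactly when E ends (back-to-back, no overlap); E is clear from here.
H starts after G ends; G is clear from here.
F starts before H ends → H and F overlap.

A & B, A & C, B & C, E & G, F & H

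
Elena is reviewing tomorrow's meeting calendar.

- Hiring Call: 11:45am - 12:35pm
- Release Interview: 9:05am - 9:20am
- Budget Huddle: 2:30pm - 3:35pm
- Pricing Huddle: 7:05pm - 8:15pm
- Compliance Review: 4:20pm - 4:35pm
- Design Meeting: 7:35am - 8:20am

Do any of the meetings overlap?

Sorted by start: Design Meeting, Release Interview, Hiring Call, Budget Huddle, Compliance Review, Pricing Huddle.
Release Interview starts after Design Meeting ends, so Design Meeting has no further overlaps.
Hiring Call starts after Release Interview ends, so Release Interview has no further overlaps.
Budget Huddle starts after Hiring Call ends, so Hiring Call has no further overlaps.
Compliance Review starts after Budget Huddle ends, so Budget Huddle has no further overlaps.
Pricing Huddle starts after Compliance Review ends.
Every pair is clear; the schedule has no overlaps.

No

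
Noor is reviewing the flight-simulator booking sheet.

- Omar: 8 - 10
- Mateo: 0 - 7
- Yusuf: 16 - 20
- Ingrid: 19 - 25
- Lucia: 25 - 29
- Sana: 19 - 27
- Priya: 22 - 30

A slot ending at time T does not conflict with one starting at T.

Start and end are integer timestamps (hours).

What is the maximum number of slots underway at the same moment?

3

Sweep the timeline, counting +1 at each start and −1 at each end (ends before starts at a tie):
0 start Mateo → 1
7 end Mateo → 0
8 start Omar → 1
10 end Omar → 0
16 start Yusuf → 1
19 start Ingrid → 2
19 start Sana → 3
20 end Yusuf → 2
22 start Priya → 3
25 end Ingrid → 2
25 start Lucia → 3
27 end Sana → 2
29 end Lucia → 1
30 end Priya → 0
Peak is 3, at 19 (Ingrid, Sana, Yusuf).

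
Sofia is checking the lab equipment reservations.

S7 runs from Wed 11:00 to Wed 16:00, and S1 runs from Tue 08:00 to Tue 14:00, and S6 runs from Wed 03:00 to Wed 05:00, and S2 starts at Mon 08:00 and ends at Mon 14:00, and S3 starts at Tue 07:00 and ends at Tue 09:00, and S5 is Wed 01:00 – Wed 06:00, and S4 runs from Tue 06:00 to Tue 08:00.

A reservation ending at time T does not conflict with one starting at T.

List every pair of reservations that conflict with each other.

Check each pair: they overlap iff neither finishes before the other starts.
Sorted by start: S2, S4, S3, S1, S5, S6, S7.
S4 starts after S2 ends — done with S2.
S3 starts before S4 ends → S4 and S3 overlap.
S1 starts exactly when S4 ends (back-to-back, no overlap) — done with S4.
S1 starts before S3 ends → S3 and S1 overlap.
S5 starts after S3 ends — done with S3.
S5 starts after S1 ends — done with S1.
S6 starts before S5 ends → S5 and S6 overlap.
S7 starts after S5 ends.
S7 starts after S6 ends.

S1 & S3, S3 & S4, S5 & S6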